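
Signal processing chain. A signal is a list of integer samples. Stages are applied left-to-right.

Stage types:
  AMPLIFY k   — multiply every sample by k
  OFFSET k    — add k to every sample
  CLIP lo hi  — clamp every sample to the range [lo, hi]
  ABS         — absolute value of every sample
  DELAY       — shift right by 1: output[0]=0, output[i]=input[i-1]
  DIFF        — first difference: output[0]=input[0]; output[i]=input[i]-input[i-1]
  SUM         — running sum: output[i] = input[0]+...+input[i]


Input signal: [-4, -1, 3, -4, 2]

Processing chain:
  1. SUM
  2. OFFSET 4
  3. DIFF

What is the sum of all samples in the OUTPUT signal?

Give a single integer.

Answer: 0

Derivation:
Input: [-4, -1, 3, -4, 2]
Stage 1 (SUM): sum[0..0]=-4, sum[0..1]=-5, sum[0..2]=-2, sum[0..3]=-6, sum[0..4]=-4 -> [-4, -5, -2, -6, -4]
Stage 2 (OFFSET 4): -4+4=0, -5+4=-1, -2+4=2, -6+4=-2, -4+4=0 -> [0, -1, 2, -2, 0]
Stage 3 (DIFF): s[0]=0, -1-0=-1, 2--1=3, -2-2=-4, 0--2=2 -> [0, -1, 3, -4, 2]
Output sum: 0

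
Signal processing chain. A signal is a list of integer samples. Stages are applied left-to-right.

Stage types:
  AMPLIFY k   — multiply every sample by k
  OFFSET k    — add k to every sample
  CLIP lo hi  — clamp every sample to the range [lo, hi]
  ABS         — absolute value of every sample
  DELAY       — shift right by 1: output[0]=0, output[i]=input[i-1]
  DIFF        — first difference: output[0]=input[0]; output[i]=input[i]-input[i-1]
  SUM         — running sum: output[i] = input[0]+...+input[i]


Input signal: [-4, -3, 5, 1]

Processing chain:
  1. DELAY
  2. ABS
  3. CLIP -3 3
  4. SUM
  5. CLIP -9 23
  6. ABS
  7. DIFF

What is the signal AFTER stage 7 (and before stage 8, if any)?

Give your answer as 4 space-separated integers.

Input: [-4, -3, 5, 1]
Stage 1 (DELAY): [0, -4, -3, 5] = [0, -4, -3, 5] -> [0, -4, -3, 5]
Stage 2 (ABS): |0|=0, |-4|=4, |-3|=3, |5|=5 -> [0, 4, 3, 5]
Stage 3 (CLIP -3 3): clip(0,-3,3)=0, clip(4,-3,3)=3, clip(3,-3,3)=3, clip(5,-3,3)=3 -> [0, 3, 3, 3]
Stage 4 (SUM): sum[0..0]=0, sum[0..1]=3, sum[0..2]=6, sum[0..3]=9 -> [0, 3, 6, 9]
Stage 5 (CLIP -9 23): clip(0,-9,23)=0, clip(3,-9,23)=3, clip(6,-9,23)=6, clip(9,-9,23)=9 -> [0, 3, 6, 9]
Stage 6 (ABS): |0|=0, |3|=3, |6|=6, |9|=9 -> [0, 3, 6, 9]
Stage 7 (DIFF): s[0]=0, 3-0=3, 6-3=3, 9-6=3 -> [0, 3, 3, 3]

Answer: 0 3 3 3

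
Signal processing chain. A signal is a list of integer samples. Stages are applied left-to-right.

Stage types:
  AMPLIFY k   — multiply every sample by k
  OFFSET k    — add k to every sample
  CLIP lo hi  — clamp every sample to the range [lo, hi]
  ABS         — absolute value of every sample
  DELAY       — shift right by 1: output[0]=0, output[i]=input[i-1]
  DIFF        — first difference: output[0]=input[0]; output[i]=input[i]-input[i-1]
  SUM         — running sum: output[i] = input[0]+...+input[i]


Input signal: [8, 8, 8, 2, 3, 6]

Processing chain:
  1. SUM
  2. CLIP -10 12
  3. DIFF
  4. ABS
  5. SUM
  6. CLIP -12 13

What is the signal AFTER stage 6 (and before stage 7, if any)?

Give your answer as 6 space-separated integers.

Input: [8, 8, 8, 2, 3, 6]
Stage 1 (SUM): sum[0..0]=8, sum[0..1]=16, sum[0..2]=24, sum[0..3]=26, sum[0..4]=29, sum[0..5]=35 -> [8, 16, 24, 26, 29, 35]
Stage 2 (CLIP -10 12): clip(8,-10,12)=8, clip(16,-10,12)=12, clip(24,-10,12)=12, clip(26,-10,12)=12, clip(29,-10,12)=12, clip(35,-10,12)=12 -> [8, 12, 12, 12, 12, 12]
Stage 3 (DIFF): s[0]=8, 12-8=4, 12-12=0, 12-12=0, 12-12=0, 12-12=0 -> [8, 4, 0, 0, 0, 0]
Stage 4 (ABS): |8|=8, |4|=4, |0|=0, |0|=0, |0|=0, |0|=0 -> [8, 4, 0, 0, 0, 0]
Stage 5 (SUM): sum[0..0]=8, sum[0..1]=12, sum[0..2]=12, sum[0..3]=12, sum[0..4]=12, sum[0..5]=12 -> [8, 12, 12, 12, 12, 12]
Stage 6 (CLIP -12 13): clip(8,-12,13)=8, clip(12,-12,13)=12, clip(12,-12,13)=12, clip(12,-12,13)=12, clip(12,-12,13)=12, clip(12,-12,13)=12 -> [8, 12, 12, 12, 12, 12]

Answer: 8 12 12 12 12 12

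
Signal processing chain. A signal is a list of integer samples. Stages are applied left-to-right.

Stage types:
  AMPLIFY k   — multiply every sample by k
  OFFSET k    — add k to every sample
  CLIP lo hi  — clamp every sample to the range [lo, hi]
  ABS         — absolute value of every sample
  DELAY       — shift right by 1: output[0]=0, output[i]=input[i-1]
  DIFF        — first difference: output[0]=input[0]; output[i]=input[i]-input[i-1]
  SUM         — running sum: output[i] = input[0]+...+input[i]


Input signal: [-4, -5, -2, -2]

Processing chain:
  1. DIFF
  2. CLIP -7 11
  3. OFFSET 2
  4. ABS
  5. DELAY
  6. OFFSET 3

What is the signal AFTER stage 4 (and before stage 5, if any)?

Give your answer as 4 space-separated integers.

Answer: 2 1 5 2

Derivation:
Input: [-4, -5, -2, -2]
Stage 1 (DIFF): s[0]=-4, -5--4=-1, -2--5=3, -2--2=0 -> [-4, -1, 3, 0]
Stage 2 (CLIP -7 11): clip(-4,-7,11)=-4, clip(-1,-7,11)=-1, clip(3,-7,11)=3, clip(0,-7,11)=0 -> [-4, -1, 3, 0]
Stage 3 (OFFSET 2): -4+2=-2, -1+2=1, 3+2=5, 0+2=2 -> [-2, 1, 5, 2]
Stage 4 (ABS): |-2|=2, |1|=1, |5|=5, |2|=2 -> [2, 1, 5, 2]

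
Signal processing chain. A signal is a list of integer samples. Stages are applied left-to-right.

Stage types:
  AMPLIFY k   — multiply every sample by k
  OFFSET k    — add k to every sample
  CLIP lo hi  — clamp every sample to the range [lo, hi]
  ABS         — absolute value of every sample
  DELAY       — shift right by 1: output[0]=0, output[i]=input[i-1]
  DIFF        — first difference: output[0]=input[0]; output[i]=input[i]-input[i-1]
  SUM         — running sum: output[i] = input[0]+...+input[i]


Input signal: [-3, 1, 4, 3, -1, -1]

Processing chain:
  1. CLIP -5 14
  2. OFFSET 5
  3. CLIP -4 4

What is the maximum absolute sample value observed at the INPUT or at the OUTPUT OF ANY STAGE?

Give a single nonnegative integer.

Answer: 9

Derivation:
Input: [-3, 1, 4, 3, -1, -1] (max |s|=4)
Stage 1 (CLIP -5 14): clip(-3,-5,14)=-3, clip(1,-5,14)=1, clip(4,-5,14)=4, clip(3,-5,14)=3, clip(-1,-5,14)=-1, clip(-1,-5,14)=-1 -> [-3, 1, 4, 3, -1, -1] (max |s|=4)
Stage 2 (OFFSET 5): -3+5=2, 1+5=6, 4+5=9, 3+5=8, -1+5=4, -1+5=4 -> [2, 6, 9, 8, 4, 4] (max |s|=9)
Stage 3 (CLIP -4 4): clip(2,-4,4)=2, clip(6,-4,4)=4, clip(9,-4,4)=4, clip(8,-4,4)=4, clip(4,-4,4)=4, clip(4,-4,4)=4 -> [2, 4, 4, 4, 4, 4] (max |s|=4)
Overall max amplitude: 9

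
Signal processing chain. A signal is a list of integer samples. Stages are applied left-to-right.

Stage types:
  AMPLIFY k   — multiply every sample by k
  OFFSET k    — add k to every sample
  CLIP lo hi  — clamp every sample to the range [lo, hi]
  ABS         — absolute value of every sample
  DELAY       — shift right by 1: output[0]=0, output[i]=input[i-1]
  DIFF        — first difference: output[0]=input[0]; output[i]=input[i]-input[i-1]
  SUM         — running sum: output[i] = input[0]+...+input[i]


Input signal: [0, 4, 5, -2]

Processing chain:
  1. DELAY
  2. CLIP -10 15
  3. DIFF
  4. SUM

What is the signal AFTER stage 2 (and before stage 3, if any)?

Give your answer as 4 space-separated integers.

Input: [0, 4, 5, -2]
Stage 1 (DELAY): [0, 0, 4, 5] = [0, 0, 4, 5] -> [0, 0, 4, 5]
Stage 2 (CLIP -10 15): clip(0,-10,15)=0, clip(0,-10,15)=0, clip(4,-10,15)=4, clip(5,-10,15)=5 -> [0, 0, 4, 5]

Answer: 0 0 4 5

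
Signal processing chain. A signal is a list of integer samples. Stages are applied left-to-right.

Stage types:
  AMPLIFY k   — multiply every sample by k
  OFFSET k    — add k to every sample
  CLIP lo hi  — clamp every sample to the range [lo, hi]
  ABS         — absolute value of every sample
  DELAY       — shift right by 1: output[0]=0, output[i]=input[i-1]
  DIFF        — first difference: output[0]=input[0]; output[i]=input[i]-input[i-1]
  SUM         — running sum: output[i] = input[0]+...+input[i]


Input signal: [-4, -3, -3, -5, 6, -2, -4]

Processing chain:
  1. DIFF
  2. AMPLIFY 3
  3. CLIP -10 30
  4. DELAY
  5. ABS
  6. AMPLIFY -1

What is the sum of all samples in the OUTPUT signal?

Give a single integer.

Input: [-4, -3, -3, -5, 6, -2, -4]
Stage 1 (DIFF): s[0]=-4, -3--4=1, -3--3=0, -5--3=-2, 6--5=11, -2-6=-8, -4--2=-2 -> [-4, 1, 0, -2, 11, -8, -2]
Stage 2 (AMPLIFY 3): -4*3=-12, 1*3=3, 0*3=0, -2*3=-6, 11*3=33, -8*3=-24, -2*3=-6 -> [-12, 3, 0, -6, 33, -24, -6]
Stage 3 (CLIP -10 30): clip(-12,-10,30)=-10, clip(3,-10,30)=3, clip(0,-10,30)=0, clip(-6,-10,30)=-6, clip(33,-10,30)=30, clip(-24,-10,30)=-10, clip(-6,-10,30)=-6 -> [-10, 3, 0, -6, 30, -10, -6]
Stage 4 (DELAY): [0, -10, 3, 0, -6, 30, -10] = [0, -10, 3, 0, -6, 30, -10] -> [0, -10, 3, 0, -6, 30, -10]
Stage 5 (ABS): |0|=0, |-10|=10, |3|=3, |0|=0, |-6|=6, |30|=30, |-10|=10 -> [0, 10, 3, 0, 6, 30, 10]
Stage 6 (AMPLIFY -1): 0*-1=0, 10*-1=-10, 3*-1=-3, 0*-1=0, 6*-1=-6, 30*-1=-30, 10*-1=-10 -> [0, -10, -3, 0, -6, -30, -10]
Output sum: -59

Answer: -59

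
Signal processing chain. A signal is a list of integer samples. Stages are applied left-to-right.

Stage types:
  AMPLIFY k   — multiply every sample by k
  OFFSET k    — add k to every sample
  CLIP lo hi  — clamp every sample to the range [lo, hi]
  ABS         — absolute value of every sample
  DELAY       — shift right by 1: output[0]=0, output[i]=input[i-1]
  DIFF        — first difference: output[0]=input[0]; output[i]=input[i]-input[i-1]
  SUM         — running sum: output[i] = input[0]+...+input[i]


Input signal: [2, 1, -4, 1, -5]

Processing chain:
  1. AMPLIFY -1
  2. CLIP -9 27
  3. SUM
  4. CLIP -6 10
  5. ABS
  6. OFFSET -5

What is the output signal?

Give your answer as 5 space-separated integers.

Input: [2, 1, -4, 1, -5]
Stage 1 (AMPLIFY -1): 2*-1=-2, 1*-1=-1, -4*-1=4, 1*-1=-1, -5*-1=5 -> [-2, -1, 4, -1, 5]
Stage 2 (CLIP -9 27): clip(-2,-9,27)=-2, clip(-1,-9,27)=-1, clip(4,-9,27)=4, clip(-1,-9,27)=-1, clip(5,-9,27)=5 -> [-2, -1, 4, -1, 5]
Stage 3 (SUM): sum[0..0]=-2, sum[0..1]=-3, sum[0..2]=1, sum[0..3]=0, sum[0..4]=5 -> [-2, -3, 1, 0, 5]
Stage 4 (CLIP -6 10): clip(-2,-6,10)=-2, clip(-3,-6,10)=-3, clip(1,-6,10)=1, clip(0,-6,10)=0, clip(5,-6,10)=5 -> [-2, -3, 1, 0, 5]
Stage 5 (ABS): |-2|=2, |-3|=3, |1|=1, |0|=0, |5|=5 -> [2, 3, 1, 0, 5]
Stage 6 (OFFSET -5): 2+-5=-3, 3+-5=-2, 1+-5=-4, 0+-5=-5, 5+-5=0 -> [-3, -2, -4, -5, 0]

Answer: -3 -2 -4 -5 0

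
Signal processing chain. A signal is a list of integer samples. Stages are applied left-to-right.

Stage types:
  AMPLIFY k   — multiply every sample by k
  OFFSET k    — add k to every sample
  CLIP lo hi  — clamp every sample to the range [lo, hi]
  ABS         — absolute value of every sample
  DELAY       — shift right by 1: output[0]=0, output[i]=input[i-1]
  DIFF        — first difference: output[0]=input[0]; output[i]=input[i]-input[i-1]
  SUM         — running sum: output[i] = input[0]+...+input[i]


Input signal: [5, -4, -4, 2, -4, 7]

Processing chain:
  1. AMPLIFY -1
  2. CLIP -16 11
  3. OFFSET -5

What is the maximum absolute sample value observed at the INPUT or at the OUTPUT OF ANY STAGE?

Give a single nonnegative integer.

Answer: 12

Derivation:
Input: [5, -4, -4, 2, -4, 7] (max |s|=7)
Stage 1 (AMPLIFY -1): 5*-1=-5, -4*-1=4, -4*-1=4, 2*-1=-2, -4*-1=4, 7*-1=-7 -> [-5, 4, 4, -2, 4, -7] (max |s|=7)
Stage 2 (CLIP -16 11): clip(-5,-16,11)=-5, clip(4,-16,11)=4, clip(4,-16,11)=4, clip(-2,-16,11)=-2, clip(4,-16,11)=4, clip(-7,-16,11)=-7 -> [-5, 4, 4, -2, 4, -7] (max |s|=7)
Stage 3 (OFFSET -5): -5+-5=-10, 4+-5=-1, 4+-5=-1, -2+-5=-7, 4+-5=-1, -7+-5=-12 -> [-10, -1, -1, -7, -1, -12] (max |s|=12)
Overall max amplitude: 12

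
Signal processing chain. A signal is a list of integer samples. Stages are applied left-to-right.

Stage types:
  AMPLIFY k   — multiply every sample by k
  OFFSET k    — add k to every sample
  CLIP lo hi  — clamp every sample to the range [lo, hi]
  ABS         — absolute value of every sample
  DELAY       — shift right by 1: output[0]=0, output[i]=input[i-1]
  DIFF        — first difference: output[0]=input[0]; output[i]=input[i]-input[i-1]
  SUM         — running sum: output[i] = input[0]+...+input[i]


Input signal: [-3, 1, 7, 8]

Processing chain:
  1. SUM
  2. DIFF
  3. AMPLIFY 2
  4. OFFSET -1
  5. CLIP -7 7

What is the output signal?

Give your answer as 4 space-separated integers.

Answer: -7 1 7 7

Derivation:
Input: [-3, 1, 7, 8]
Stage 1 (SUM): sum[0..0]=-3, sum[0..1]=-2, sum[0..2]=5, sum[0..3]=13 -> [-3, -2, 5, 13]
Stage 2 (DIFF): s[0]=-3, -2--3=1, 5--2=7, 13-5=8 -> [-3, 1, 7, 8]
Stage 3 (AMPLIFY 2): -3*2=-6, 1*2=2, 7*2=14, 8*2=16 -> [-6, 2, 14, 16]
Stage 4 (OFFSET -1): -6+-1=-7, 2+-1=1, 14+-1=13, 16+-1=15 -> [-7, 1, 13, 15]
Stage 5 (CLIP -7 7): clip(-7,-7,7)=-7, clip(1,-7,7)=1, clip(13,-7,7)=7, clip(15,-7,7)=7 -> [-7, 1, 7, 7]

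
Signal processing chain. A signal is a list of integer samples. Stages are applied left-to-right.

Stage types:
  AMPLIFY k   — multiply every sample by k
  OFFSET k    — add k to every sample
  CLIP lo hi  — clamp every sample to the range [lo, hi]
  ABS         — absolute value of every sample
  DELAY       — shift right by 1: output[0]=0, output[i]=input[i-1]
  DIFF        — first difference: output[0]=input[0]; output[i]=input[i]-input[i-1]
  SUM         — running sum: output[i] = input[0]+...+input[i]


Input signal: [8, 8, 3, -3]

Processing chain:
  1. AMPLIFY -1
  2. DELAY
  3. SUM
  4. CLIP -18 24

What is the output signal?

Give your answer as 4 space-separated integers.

Input: [8, 8, 3, -3]
Stage 1 (AMPLIFY -1): 8*-1=-8, 8*-1=-8, 3*-1=-3, -3*-1=3 -> [-8, -8, -3, 3]
Stage 2 (DELAY): [0, -8, -8, -3] = [0, -8, -8, -3] -> [0, -8, -8, -3]
Stage 3 (SUM): sum[0..0]=0, sum[0..1]=-8, sum[0..2]=-16, sum[0..3]=-19 -> [0, -8, -16, -19]
Stage 4 (CLIP -18 24): clip(0,-18,24)=0, clip(-8,-18,24)=-8, clip(-16,-18,24)=-16, clip(-19,-18,24)=-18 -> [0, -8, -16, -18]

Answer: 0 -8 -16 -18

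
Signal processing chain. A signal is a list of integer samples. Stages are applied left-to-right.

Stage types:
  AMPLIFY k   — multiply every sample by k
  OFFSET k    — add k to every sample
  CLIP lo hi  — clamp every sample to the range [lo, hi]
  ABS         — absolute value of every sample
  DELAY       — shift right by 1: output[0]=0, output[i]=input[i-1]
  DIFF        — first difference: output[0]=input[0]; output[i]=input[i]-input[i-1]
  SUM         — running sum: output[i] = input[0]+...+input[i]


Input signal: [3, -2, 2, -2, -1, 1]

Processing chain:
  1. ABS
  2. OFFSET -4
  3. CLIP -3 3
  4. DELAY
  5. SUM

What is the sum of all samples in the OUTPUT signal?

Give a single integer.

Answer: -26

Derivation:
Input: [3, -2, 2, -2, -1, 1]
Stage 1 (ABS): |3|=3, |-2|=2, |2|=2, |-2|=2, |-1|=1, |1|=1 -> [3, 2, 2, 2, 1, 1]
Stage 2 (OFFSET -4): 3+-4=-1, 2+-4=-2, 2+-4=-2, 2+-4=-2, 1+-4=-3, 1+-4=-3 -> [-1, -2, -2, -2, -3, -3]
Stage 3 (CLIP -3 3): clip(-1,-3,3)=-1, clip(-2,-3,3)=-2, clip(-2,-3,3)=-2, clip(-2,-3,3)=-2, clip(-3,-3,3)=-3, clip(-3,-3,3)=-3 -> [-1, -2, -2, -2, -3, -3]
Stage 4 (DELAY): [0, -1, -2, -2, -2, -3] = [0, -1, -2, -2, -2, -3] -> [0, -1, -2, -2, -2, -3]
Stage 5 (SUM): sum[0..0]=0, sum[0..1]=-1, sum[0..2]=-3, sum[0..3]=-5, sum[0..4]=-7, sum[0..5]=-10 -> [0, -1, -3, -5, -7, -10]
Output sum: -26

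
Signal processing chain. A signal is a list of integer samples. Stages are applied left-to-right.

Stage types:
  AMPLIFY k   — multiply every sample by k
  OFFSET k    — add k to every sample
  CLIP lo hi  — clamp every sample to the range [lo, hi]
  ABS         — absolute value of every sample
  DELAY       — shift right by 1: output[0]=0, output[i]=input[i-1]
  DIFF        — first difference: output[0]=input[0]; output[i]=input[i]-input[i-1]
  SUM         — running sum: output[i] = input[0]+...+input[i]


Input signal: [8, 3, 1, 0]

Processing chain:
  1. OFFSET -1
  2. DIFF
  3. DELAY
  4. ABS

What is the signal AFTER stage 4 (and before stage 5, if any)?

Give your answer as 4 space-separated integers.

Input: [8, 3, 1, 0]
Stage 1 (OFFSET -1): 8+-1=7, 3+-1=2, 1+-1=0, 0+-1=-1 -> [7, 2, 0, -1]
Stage 2 (DIFF): s[0]=7, 2-7=-5, 0-2=-2, -1-0=-1 -> [7, -5, -2, -1]
Stage 3 (DELAY): [0, 7, -5, -2] = [0, 7, -5, -2] -> [0, 7, -5, -2]
Stage 4 (ABS): |0|=0, |7|=7, |-5|=5, |-2|=2 -> [0, 7, 5, 2]

Answer: 0 7 5 2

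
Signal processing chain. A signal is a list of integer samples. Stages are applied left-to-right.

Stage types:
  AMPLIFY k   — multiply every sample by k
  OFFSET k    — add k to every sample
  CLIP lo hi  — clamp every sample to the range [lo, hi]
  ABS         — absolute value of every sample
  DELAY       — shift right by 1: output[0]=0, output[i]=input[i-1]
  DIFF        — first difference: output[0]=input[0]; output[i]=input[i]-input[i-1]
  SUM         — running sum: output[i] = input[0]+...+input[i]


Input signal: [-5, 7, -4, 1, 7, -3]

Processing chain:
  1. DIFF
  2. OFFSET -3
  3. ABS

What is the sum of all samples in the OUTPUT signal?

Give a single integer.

Answer: 49

Derivation:
Input: [-5, 7, -4, 1, 7, -3]
Stage 1 (DIFF): s[0]=-5, 7--5=12, -4-7=-11, 1--4=5, 7-1=6, -3-7=-10 -> [-5, 12, -11, 5, 6, -10]
Stage 2 (OFFSET -3): -5+-3=-8, 12+-3=9, -11+-3=-14, 5+-3=2, 6+-3=3, -10+-3=-13 -> [-8, 9, -14, 2, 3, -13]
Stage 3 (ABS): |-8|=8, |9|=9, |-14|=14, |2|=2, |3|=3, |-13|=13 -> [8, 9, 14, 2, 3, 13]
Output sum: 49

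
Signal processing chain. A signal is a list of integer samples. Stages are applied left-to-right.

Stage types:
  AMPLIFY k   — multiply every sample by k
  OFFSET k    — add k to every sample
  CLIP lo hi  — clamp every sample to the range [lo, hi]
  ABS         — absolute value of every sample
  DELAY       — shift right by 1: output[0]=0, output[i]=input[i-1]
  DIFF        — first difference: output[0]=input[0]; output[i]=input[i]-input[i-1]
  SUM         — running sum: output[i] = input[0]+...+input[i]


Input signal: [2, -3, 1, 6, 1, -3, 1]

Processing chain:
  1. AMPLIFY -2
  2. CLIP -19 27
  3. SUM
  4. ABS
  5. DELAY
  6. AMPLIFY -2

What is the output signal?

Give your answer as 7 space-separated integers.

Answer: 0 -8 -4 0 -24 -28 -16

Derivation:
Input: [2, -3, 1, 6, 1, -3, 1]
Stage 1 (AMPLIFY -2): 2*-2=-4, -3*-2=6, 1*-2=-2, 6*-2=-12, 1*-2=-2, -3*-2=6, 1*-2=-2 -> [-4, 6, -2, -12, -2, 6, -2]
Stage 2 (CLIP -19 27): clip(-4,-19,27)=-4, clip(6,-19,27)=6, clip(-2,-19,27)=-2, clip(-12,-19,27)=-12, clip(-2,-19,27)=-2, clip(6,-19,27)=6, clip(-2,-19,27)=-2 -> [-4, 6, -2, -12, -2, 6, -2]
Stage 3 (SUM): sum[0..0]=-4, sum[0..1]=2, sum[0..2]=0, sum[0..3]=-12, sum[0..4]=-14, sum[0..5]=-8, sum[0..6]=-10 -> [-4, 2, 0, -12, -14, -8, -10]
Stage 4 (ABS): |-4|=4, |2|=2, |0|=0, |-12|=12, |-14|=14, |-8|=8, |-10|=10 -> [4, 2, 0, 12, 14, 8, 10]
Stage 5 (DELAY): [0, 4, 2, 0, 12, 14, 8] = [0, 4, 2, 0, 12, 14, 8] -> [0, 4, 2, 0, 12, 14, 8]
Stage 6 (AMPLIFY -2): 0*-2=0, 4*-2=-8, 2*-2=-4, 0*-2=0, 12*-2=-24, 14*-2=-28, 8*-2=-16 -> [0, -8, -4, 0, -24, -28, -16]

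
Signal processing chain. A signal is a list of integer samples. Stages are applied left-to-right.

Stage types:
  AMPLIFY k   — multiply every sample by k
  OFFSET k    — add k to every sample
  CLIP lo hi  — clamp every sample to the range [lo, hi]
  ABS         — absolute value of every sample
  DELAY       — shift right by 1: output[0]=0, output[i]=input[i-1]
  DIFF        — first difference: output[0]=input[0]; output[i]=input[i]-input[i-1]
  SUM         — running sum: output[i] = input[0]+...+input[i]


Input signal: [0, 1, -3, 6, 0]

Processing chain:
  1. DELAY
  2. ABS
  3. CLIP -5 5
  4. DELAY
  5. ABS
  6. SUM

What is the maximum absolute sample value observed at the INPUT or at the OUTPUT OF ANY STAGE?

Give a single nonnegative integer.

Input: [0, 1, -3, 6, 0] (max |s|=6)
Stage 1 (DELAY): [0, 0, 1, -3, 6] = [0, 0, 1, -3, 6] -> [0, 0, 1, -3, 6] (max |s|=6)
Stage 2 (ABS): |0|=0, |0|=0, |1|=1, |-3|=3, |6|=6 -> [0, 0, 1, 3, 6] (max |s|=6)
Stage 3 (CLIP -5 5): clip(0,-5,5)=0, clip(0,-5,5)=0, clip(1,-5,5)=1, clip(3,-5,5)=3, clip(6,-5,5)=5 -> [0, 0, 1, 3, 5] (max |s|=5)
Stage 4 (DELAY): [0, 0, 0, 1, 3] = [0, 0, 0, 1, 3] -> [0, 0, 0, 1, 3] (max |s|=3)
Stage 5 (ABS): |0|=0, |0|=0, |0|=0, |1|=1, |3|=3 -> [0, 0, 0, 1, 3] (max |s|=3)
Stage 6 (SUM): sum[0..0]=0, sum[0..1]=0, sum[0..2]=0, sum[0..3]=1, sum[0..4]=4 -> [0, 0, 0, 1, 4] (max |s|=4)
Overall max amplitude: 6

Answer: 6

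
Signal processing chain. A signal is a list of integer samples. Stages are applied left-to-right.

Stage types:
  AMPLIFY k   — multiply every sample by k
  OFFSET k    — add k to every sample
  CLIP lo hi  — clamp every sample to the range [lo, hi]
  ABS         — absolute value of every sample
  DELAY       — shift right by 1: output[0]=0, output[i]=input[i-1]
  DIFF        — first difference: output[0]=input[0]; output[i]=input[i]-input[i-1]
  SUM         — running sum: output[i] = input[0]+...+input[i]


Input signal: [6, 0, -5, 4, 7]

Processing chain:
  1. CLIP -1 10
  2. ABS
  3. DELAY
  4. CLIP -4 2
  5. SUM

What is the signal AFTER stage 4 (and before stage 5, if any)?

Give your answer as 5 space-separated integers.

Input: [6, 0, -5, 4, 7]
Stage 1 (CLIP -1 10): clip(6,-1,10)=6, clip(0,-1,10)=0, clip(-5,-1,10)=-1, clip(4,-1,10)=4, clip(7,-1,10)=7 -> [6, 0, -1, 4, 7]
Stage 2 (ABS): |6|=6, |0|=0, |-1|=1, |4|=4, |7|=7 -> [6, 0, 1, 4, 7]
Stage 3 (DELAY): [0, 6, 0, 1, 4] = [0, 6, 0, 1, 4] -> [0, 6, 0, 1, 4]
Stage 4 (CLIP -4 2): clip(0,-4,2)=0, clip(6,-4,2)=2, clip(0,-4,2)=0, clip(1,-4,2)=1, clip(4,-4,2)=2 -> [0, 2, 0, 1, 2]

Answer: 0 2 0 1 2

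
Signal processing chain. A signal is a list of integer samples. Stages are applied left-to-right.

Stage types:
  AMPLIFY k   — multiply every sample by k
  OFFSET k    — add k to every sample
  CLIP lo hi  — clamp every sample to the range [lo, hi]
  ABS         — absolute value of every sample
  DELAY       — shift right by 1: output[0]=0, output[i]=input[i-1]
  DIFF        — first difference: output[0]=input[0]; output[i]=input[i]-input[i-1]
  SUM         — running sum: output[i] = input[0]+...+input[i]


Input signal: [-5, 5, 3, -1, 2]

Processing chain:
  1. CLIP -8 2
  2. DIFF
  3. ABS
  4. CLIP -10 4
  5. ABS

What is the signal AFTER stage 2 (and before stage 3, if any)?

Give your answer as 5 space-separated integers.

Input: [-5, 5, 3, -1, 2]
Stage 1 (CLIP -8 2): clip(-5,-8,2)=-5, clip(5,-8,2)=2, clip(3,-8,2)=2, clip(-1,-8,2)=-1, clip(2,-8,2)=2 -> [-5, 2, 2, -1, 2]
Stage 2 (DIFF): s[0]=-5, 2--5=7, 2-2=0, -1-2=-3, 2--1=3 -> [-5, 7, 0, -3, 3]

Answer: -5 7 0 -3 3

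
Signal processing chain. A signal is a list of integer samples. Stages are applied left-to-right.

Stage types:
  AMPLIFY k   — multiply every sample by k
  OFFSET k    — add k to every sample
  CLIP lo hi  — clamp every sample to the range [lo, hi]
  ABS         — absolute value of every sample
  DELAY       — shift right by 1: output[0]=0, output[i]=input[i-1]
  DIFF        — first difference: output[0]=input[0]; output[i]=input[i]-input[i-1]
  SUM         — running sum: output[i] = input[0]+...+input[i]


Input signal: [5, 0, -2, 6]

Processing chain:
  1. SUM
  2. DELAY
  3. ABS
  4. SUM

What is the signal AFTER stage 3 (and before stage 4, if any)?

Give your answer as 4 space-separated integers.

Answer: 0 5 5 3

Derivation:
Input: [5, 0, -2, 6]
Stage 1 (SUM): sum[0..0]=5, sum[0..1]=5, sum[0..2]=3, sum[0..3]=9 -> [5, 5, 3, 9]
Stage 2 (DELAY): [0, 5, 5, 3] = [0, 5, 5, 3] -> [0, 5, 5, 3]
Stage 3 (ABS): |0|=0, |5|=5, |5|=5, |3|=3 -> [0, 5, 5, 3]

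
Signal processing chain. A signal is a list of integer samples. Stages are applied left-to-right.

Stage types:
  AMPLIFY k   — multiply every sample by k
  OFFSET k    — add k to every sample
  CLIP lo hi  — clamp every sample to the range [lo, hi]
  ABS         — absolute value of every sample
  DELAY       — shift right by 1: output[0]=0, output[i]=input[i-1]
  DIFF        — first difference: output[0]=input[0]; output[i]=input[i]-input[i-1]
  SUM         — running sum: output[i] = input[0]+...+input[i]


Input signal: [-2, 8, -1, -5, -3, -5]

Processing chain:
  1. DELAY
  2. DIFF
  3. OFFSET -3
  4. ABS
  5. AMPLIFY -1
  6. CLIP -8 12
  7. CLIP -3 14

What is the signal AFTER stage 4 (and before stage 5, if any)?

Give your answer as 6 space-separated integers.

Input: [-2, 8, -1, -5, -3, -5]
Stage 1 (DELAY): [0, -2, 8, -1, -5, -3] = [0, -2, 8, -1, -5, -3] -> [0, -2, 8, -1, -5, -3]
Stage 2 (DIFF): s[0]=0, -2-0=-2, 8--2=10, -1-8=-9, -5--1=-4, -3--5=2 -> [0, -2, 10, -9, -4, 2]
Stage 3 (OFFSET -3): 0+-3=-3, -2+-3=-5, 10+-3=7, -9+-3=-12, -4+-3=-7, 2+-3=-1 -> [-3, -5, 7, -12, -7, -1]
Stage 4 (ABS): |-3|=3, |-5|=5, |7|=7, |-12|=12, |-7|=7, |-1|=1 -> [3, 5, 7, 12, 7, 1]

Answer: 3 5 7 12 7 1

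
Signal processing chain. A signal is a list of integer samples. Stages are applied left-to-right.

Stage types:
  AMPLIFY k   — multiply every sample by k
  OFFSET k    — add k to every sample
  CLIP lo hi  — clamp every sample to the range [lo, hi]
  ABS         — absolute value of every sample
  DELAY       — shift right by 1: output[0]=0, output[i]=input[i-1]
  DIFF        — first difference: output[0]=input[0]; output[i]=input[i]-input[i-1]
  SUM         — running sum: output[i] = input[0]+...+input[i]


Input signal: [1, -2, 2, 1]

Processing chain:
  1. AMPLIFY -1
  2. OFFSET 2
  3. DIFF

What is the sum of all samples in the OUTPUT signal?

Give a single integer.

Input: [1, -2, 2, 1]
Stage 1 (AMPLIFY -1): 1*-1=-1, -2*-1=2, 2*-1=-2, 1*-1=-1 -> [-1, 2, -2, -1]
Stage 2 (OFFSET 2): -1+2=1, 2+2=4, -2+2=0, -1+2=1 -> [1, 4, 0, 1]
Stage 3 (DIFF): s[0]=1, 4-1=3, 0-4=-4, 1-0=1 -> [1, 3, -4, 1]
Output sum: 1

Answer: 1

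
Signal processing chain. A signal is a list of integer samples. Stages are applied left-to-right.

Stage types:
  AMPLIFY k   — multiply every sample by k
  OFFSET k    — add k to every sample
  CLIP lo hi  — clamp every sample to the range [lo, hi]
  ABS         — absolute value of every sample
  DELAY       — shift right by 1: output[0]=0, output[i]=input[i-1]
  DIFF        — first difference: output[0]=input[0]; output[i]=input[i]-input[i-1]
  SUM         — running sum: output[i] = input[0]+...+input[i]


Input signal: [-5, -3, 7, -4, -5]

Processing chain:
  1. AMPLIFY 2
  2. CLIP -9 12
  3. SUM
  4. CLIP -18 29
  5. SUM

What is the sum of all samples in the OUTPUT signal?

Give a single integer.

Input: [-5, -3, 7, -4, -5]
Stage 1 (AMPLIFY 2): -5*2=-10, -3*2=-6, 7*2=14, -4*2=-8, -5*2=-10 -> [-10, -6, 14, -8, -10]
Stage 2 (CLIP -9 12): clip(-10,-9,12)=-9, clip(-6,-9,12)=-6, clip(14,-9,12)=12, clip(-8,-9,12)=-8, clip(-10,-9,12)=-9 -> [-9, -6, 12, -8, -9]
Stage 3 (SUM): sum[0..0]=-9, sum[0..1]=-15, sum[0..2]=-3, sum[0..3]=-11, sum[0..4]=-20 -> [-9, -15, -3, -11, -20]
Stage 4 (CLIP -18 29): clip(-9,-18,29)=-9, clip(-15,-18,29)=-15, clip(-3,-18,29)=-3, clip(-11,-18,29)=-11, clip(-20,-18,29)=-18 -> [-9, -15, -3, -11, -18]
Stage 5 (SUM): sum[0..0]=-9, sum[0..1]=-24, sum[0..2]=-27, sum[0..3]=-38, sum[0..4]=-56 -> [-9, -24, -27, -38, -56]
Output sum: -154

Answer: -154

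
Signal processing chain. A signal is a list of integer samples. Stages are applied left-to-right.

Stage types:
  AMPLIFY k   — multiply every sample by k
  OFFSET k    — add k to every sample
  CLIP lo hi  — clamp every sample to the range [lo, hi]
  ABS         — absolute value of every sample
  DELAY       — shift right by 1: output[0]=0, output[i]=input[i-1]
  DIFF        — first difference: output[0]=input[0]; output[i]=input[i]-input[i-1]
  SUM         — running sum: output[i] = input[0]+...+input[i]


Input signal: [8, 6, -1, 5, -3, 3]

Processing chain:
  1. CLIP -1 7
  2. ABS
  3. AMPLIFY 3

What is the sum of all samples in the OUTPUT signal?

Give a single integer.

Answer: 69

Derivation:
Input: [8, 6, -1, 5, -3, 3]
Stage 1 (CLIP -1 7): clip(8,-1,7)=7, clip(6,-1,7)=6, clip(-1,-1,7)=-1, clip(5,-1,7)=5, clip(-3,-1,7)=-1, clip(3,-1,7)=3 -> [7, 6, -1, 5, -1, 3]
Stage 2 (ABS): |7|=7, |6|=6, |-1|=1, |5|=5, |-1|=1, |3|=3 -> [7, 6, 1, 5, 1, 3]
Stage 3 (AMPLIFY 3): 7*3=21, 6*3=18, 1*3=3, 5*3=15, 1*3=3, 3*3=9 -> [21, 18, 3, 15, 3, 9]
Output sum: 69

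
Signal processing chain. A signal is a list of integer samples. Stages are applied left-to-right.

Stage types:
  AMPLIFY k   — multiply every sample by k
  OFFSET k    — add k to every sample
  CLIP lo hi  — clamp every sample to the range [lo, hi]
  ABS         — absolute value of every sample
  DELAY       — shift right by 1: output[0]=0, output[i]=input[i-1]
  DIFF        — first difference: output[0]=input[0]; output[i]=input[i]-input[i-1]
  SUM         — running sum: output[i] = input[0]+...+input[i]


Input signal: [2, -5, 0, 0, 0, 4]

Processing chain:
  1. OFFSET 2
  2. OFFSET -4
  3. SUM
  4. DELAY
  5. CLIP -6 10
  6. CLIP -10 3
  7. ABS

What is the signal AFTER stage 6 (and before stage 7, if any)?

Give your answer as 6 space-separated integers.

Input: [2, -5, 0, 0, 0, 4]
Stage 1 (OFFSET 2): 2+2=4, -5+2=-3, 0+2=2, 0+2=2, 0+2=2, 4+2=6 -> [4, -3, 2, 2, 2, 6]
Stage 2 (OFFSET -4): 4+-4=0, -3+-4=-7, 2+-4=-2, 2+-4=-2, 2+-4=-2, 6+-4=2 -> [0, -7, -2, -2, -2, 2]
Stage 3 (SUM): sum[0..0]=0, sum[0..1]=-7, sum[0..2]=-9, sum[0..3]=-11, sum[0..4]=-13, sum[0..5]=-11 -> [0, -7, -9, -11, -13, -11]
Stage 4 (DELAY): [0, 0, -7, -9, -11, -13] = [0, 0, -7, -9, -11, -13] -> [0, 0, -7, -9, -11, -13]
Stage 5 (CLIP -6 10): clip(0,-6,10)=0, clip(0,-6,10)=0, clip(-7,-6,10)=-6, clip(-9,-6,10)=-6, clip(-11,-6,10)=-6, clip(-13,-6,10)=-6 -> [0, 0, -6, -6, -6, -6]
Stage 6 (CLIP -10 3): clip(0,-10,3)=0, clip(0,-10,3)=0, clip(-6,-10,3)=-6, clip(-6,-10,3)=-6, clip(-6,-10,3)=-6, clip(-6,-10,3)=-6 -> [0, 0, -6, -6, -6, -6]

Answer: 0 0 -6 -6 -6 -6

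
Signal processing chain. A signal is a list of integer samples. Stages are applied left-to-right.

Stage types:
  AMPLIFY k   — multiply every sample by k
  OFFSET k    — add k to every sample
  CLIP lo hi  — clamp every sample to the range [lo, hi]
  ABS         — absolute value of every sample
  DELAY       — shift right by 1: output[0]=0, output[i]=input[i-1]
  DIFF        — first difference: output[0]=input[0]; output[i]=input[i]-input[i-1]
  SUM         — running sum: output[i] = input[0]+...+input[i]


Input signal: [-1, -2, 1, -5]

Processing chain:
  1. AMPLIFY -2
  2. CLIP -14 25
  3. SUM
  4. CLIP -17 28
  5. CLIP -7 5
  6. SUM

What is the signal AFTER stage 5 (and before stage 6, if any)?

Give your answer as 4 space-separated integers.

Answer: 2 5 4 5

Derivation:
Input: [-1, -2, 1, -5]
Stage 1 (AMPLIFY -2): -1*-2=2, -2*-2=4, 1*-2=-2, -5*-2=10 -> [2, 4, -2, 10]
Stage 2 (CLIP -14 25): clip(2,-14,25)=2, clip(4,-14,25)=4, clip(-2,-14,25)=-2, clip(10,-14,25)=10 -> [2, 4, -2, 10]
Stage 3 (SUM): sum[0..0]=2, sum[0..1]=6, sum[0..2]=4, sum[0..3]=14 -> [2, 6, 4, 14]
Stage 4 (CLIP -17 28): clip(2,-17,28)=2, clip(6,-17,28)=6, clip(4,-17,28)=4, clip(14,-17,28)=14 -> [2, 6, 4, 14]
Stage 5 (CLIP -7 5): clip(2,-7,5)=2, clip(6,-7,5)=5, clip(4,-7,5)=4, clip(14,-7,5)=5 -> [2, 5, 4, 5]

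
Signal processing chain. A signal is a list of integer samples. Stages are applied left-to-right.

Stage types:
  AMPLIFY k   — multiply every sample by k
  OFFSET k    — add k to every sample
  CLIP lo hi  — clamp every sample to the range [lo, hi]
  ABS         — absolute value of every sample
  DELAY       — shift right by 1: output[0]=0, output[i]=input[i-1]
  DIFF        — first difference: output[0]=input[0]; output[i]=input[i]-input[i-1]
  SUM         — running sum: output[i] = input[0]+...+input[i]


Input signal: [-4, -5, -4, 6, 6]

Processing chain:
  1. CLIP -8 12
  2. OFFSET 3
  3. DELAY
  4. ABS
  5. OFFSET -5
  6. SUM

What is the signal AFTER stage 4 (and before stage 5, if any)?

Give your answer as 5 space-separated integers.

Answer: 0 1 2 1 9

Derivation:
Input: [-4, -5, -4, 6, 6]
Stage 1 (CLIP -8 12): clip(-4,-8,12)=-4, clip(-5,-8,12)=-5, clip(-4,-8,12)=-4, clip(6,-8,12)=6, clip(6,-8,12)=6 -> [-4, -5, -4, 6, 6]
Stage 2 (OFFSET 3): -4+3=-1, -5+3=-2, -4+3=-1, 6+3=9, 6+3=9 -> [-1, -2, -1, 9, 9]
Stage 3 (DELAY): [0, -1, -2, -1, 9] = [0, -1, -2, -1, 9] -> [0, -1, -2, -1, 9]
Stage 4 (ABS): |0|=0, |-1|=1, |-2|=2, |-1|=1, |9|=9 -> [0, 1, 2, 1, 9]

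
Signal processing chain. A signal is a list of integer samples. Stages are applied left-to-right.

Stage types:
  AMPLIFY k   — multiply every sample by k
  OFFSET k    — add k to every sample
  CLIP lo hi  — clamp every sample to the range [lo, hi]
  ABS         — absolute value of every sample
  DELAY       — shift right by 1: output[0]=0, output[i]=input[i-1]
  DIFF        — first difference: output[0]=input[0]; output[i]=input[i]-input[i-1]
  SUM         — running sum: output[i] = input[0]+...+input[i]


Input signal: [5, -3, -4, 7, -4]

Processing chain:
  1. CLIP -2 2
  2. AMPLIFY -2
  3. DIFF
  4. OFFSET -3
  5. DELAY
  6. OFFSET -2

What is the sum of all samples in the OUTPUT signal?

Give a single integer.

Input: [5, -3, -4, 7, -4]
Stage 1 (CLIP -2 2): clip(5,-2,2)=2, clip(-3,-2,2)=-2, clip(-4,-2,2)=-2, clip(7,-2,2)=2, clip(-4,-2,2)=-2 -> [2, -2, -2, 2, -2]
Stage 2 (AMPLIFY -2): 2*-2=-4, -2*-2=4, -2*-2=4, 2*-2=-4, -2*-2=4 -> [-4, 4, 4, -4, 4]
Stage 3 (DIFF): s[0]=-4, 4--4=8, 4-4=0, -4-4=-8, 4--4=8 -> [-4, 8, 0, -8, 8]
Stage 4 (OFFSET -3): -4+-3=-7, 8+-3=5, 0+-3=-3, -8+-3=-11, 8+-3=5 -> [-7, 5, -3, -11, 5]
Stage 5 (DELAY): [0, -7, 5, -3, -11] = [0, -7, 5, -3, -11] -> [0, -7, 5, -3, -11]
Stage 6 (OFFSET -2): 0+-2=-2, -7+-2=-9, 5+-2=3, -3+-2=-5, -11+-2=-13 -> [-2, -9, 3, -5, -13]
Output sum: -26

Answer: -26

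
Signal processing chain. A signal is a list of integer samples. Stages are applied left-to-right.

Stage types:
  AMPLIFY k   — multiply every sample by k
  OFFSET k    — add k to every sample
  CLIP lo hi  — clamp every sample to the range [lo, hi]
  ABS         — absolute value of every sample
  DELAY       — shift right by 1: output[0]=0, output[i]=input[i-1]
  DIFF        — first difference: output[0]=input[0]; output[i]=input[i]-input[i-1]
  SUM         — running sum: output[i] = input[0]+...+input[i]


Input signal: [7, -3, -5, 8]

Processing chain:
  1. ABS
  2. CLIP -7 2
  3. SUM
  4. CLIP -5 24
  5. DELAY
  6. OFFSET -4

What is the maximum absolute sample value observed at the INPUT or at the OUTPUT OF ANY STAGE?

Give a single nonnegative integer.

Answer: 8

Derivation:
Input: [7, -3, -5, 8] (max |s|=8)
Stage 1 (ABS): |7|=7, |-3|=3, |-5|=5, |8|=8 -> [7, 3, 5, 8] (max |s|=8)
Stage 2 (CLIP -7 2): clip(7,-7,2)=2, clip(3,-7,2)=2, clip(5,-7,2)=2, clip(8,-7,2)=2 -> [2, 2, 2, 2] (max |s|=2)
Stage 3 (SUM): sum[0..0]=2, sum[0..1]=4, sum[0..2]=6, sum[0..3]=8 -> [2, 4, 6, 8] (max |s|=8)
Stage 4 (CLIP -5 24): clip(2,-5,24)=2, clip(4,-5,24)=4, clip(6,-5,24)=6, clip(8,-5,24)=8 -> [2, 4, 6, 8] (max |s|=8)
Stage 5 (DELAY): [0, 2, 4, 6] = [0, 2, 4, 6] -> [0, 2, 4, 6] (max |s|=6)
Stage 6 (OFFSET -4): 0+-4=-4, 2+-4=-2, 4+-4=0, 6+-4=2 -> [-4, -2, 0, 2] (max |s|=4)
Overall max amplitude: 8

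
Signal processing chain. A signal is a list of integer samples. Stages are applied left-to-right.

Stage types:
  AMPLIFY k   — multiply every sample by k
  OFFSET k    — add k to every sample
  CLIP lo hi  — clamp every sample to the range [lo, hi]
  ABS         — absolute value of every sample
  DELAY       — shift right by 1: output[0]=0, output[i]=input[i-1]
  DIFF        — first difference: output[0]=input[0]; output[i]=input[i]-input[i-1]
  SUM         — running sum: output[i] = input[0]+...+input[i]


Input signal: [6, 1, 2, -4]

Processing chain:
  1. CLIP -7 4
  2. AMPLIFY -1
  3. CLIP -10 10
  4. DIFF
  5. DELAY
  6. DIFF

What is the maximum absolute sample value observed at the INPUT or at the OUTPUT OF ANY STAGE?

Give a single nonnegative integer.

Answer: 7

Derivation:
Input: [6, 1, 2, -4] (max |s|=6)
Stage 1 (CLIP -7 4): clip(6,-7,4)=4, clip(1,-7,4)=1, clip(2,-7,4)=2, clip(-4,-7,4)=-4 -> [4, 1, 2, -4] (max |s|=4)
Stage 2 (AMPLIFY -1): 4*-1=-4, 1*-1=-1, 2*-1=-2, -4*-1=4 -> [-4, -1, -2, 4] (max |s|=4)
Stage 3 (CLIP -10 10): clip(-4,-10,10)=-4, clip(-1,-10,10)=-1, clip(-2,-10,10)=-2, clip(4,-10,10)=4 -> [-4, -1, -2, 4] (max |s|=4)
Stage 4 (DIFF): s[0]=-4, -1--4=3, -2--1=-1, 4--2=6 -> [-4, 3, -1, 6] (max |s|=6)
Stage 5 (DELAY): [0, -4, 3, -1] = [0, -4, 3, -1] -> [0, -4, 3, -1] (max |s|=4)
Stage 6 (DIFF): s[0]=0, -4-0=-4, 3--4=7, -1-3=-4 -> [0, -4, 7, -4] (max |s|=7)
Overall max amplitude: 7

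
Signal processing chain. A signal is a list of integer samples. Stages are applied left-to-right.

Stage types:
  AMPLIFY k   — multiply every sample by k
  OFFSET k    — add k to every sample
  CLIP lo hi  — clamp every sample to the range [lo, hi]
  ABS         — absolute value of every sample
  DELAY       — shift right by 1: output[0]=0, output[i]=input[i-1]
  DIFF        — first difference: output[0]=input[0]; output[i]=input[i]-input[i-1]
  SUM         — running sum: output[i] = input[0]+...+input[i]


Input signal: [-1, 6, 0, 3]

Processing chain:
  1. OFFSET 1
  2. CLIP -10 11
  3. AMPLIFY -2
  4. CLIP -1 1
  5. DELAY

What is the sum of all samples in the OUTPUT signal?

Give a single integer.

Answer: -2

Derivation:
Input: [-1, 6, 0, 3]
Stage 1 (OFFSET 1): -1+1=0, 6+1=7, 0+1=1, 3+1=4 -> [0, 7, 1, 4]
Stage 2 (CLIP -10 11): clip(0,-10,11)=0, clip(7,-10,11)=7, clip(1,-10,11)=1, clip(4,-10,11)=4 -> [0, 7, 1, 4]
Stage 3 (AMPLIFY -2): 0*-2=0, 7*-2=-14, 1*-2=-2, 4*-2=-8 -> [0, -14, -2, -8]
Stage 4 (CLIP -1 1): clip(0,-1,1)=0, clip(-14,-1,1)=-1, clip(-2,-1,1)=-1, clip(-8,-1,1)=-1 -> [0, -1, -1, -1]
Stage 5 (DELAY): [0, 0, -1, -1] = [0, 0, -1, -1] -> [0, 0, -1, -1]
Output sum: -2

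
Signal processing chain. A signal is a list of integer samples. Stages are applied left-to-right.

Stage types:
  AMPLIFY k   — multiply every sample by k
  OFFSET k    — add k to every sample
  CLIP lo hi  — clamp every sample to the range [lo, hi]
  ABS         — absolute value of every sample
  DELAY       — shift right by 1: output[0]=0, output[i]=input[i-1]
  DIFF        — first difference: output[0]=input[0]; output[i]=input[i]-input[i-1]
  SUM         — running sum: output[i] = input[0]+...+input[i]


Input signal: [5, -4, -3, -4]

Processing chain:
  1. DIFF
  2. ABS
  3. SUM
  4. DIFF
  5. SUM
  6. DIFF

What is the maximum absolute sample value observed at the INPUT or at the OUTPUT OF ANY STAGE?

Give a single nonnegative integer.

Input: [5, -4, -3, -4] (max |s|=5)
Stage 1 (DIFF): s[0]=5, -4-5=-9, -3--4=1, -4--3=-1 -> [5, -9, 1, -1] (max |s|=9)
Stage 2 (ABS): |5|=5, |-9|=9, |1|=1, |-1|=1 -> [5, 9, 1, 1] (max |s|=9)
Stage 3 (SUM): sum[0..0]=5, sum[0..1]=14, sum[0..2]=15, sum[0..3]=16 -> [5, 14, 15, 16] (max |s|=16)
Stage 4 (DIFF): s[0]=5, 14-5=9, 15-14=1, 16-15=1 -> [5, 9, 1, 1] (max |s|=9)
Stage 5 (SUM): sum[0..0]=5, sum[0..1]=14, sum[0..2]=15, sum[0..3]=16 -> [5, 14, 15, 16] (max |s|=16)
Stage 6 (DIFF): s[0]=5, 14-5=9, 15-14=1, 16-15=1 -> [5, 9, 1, 1] (max |s|=9)
Overall max amplitude: 16

Answer: 16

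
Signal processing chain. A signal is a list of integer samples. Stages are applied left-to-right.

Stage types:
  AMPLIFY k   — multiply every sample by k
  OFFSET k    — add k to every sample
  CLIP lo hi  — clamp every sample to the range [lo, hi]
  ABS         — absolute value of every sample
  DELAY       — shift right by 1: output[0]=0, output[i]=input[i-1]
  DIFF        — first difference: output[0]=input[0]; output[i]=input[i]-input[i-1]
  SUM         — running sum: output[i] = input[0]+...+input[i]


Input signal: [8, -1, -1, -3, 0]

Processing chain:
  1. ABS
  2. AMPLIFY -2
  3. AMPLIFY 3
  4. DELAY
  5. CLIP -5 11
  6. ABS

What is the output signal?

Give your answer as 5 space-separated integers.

Answer: 0 5 5 5 5

Derivation:
Input: [8, -1, -1, -3, 0]
Stage 1 (ABS): |8|=8, |-1|=1, |-1|=1, |-3|=3, |0|=0 -> [8, 1, 1, 3, 0]
Stage 2 (AMPLIFY -2): 8*-2=-16, 1*-2=-2, 1*-2=-2, 3*-2=-6, 0*-2=0 -> [-16, -2, -2, -6, 0]
Stage 3 (AMPLIFY 3): -16*3=-48, -2*3=-6, -2*3=-6, -6*3=-18, 0*3=0 -> [-48, -6, -6, -18, 0]
Stage 4 (DELAY): [0, -48, -6, -6, -18] = [0, -48, -6, -6, -18] -> [0, -48, -6, -6, -18]
Stage 5 (CLIP -5 11): clip(0,-5,11)=0, clip(-48,-5,11)=-5, clip(-6,-5,11)=-5, clip(-6,-5,11)=-5, clip(-18,-5,11)=-5 -> [0, -5, -5, -5, -5]
Stage 6 (ABS): |0|=0, |-5|=5, |-5|=5, |-5|=5, |-5|=5 -> [0, 5, 5, 5, 5]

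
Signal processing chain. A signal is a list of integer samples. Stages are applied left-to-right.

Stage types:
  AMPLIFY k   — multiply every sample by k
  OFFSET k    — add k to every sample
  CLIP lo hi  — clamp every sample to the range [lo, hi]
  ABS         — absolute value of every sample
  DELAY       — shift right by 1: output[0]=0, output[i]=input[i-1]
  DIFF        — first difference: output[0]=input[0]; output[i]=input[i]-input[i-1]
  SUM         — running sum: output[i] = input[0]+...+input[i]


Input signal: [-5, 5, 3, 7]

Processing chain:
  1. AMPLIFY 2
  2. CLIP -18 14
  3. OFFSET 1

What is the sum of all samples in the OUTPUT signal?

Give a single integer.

Input: [-5, 5, 3, 7]
Stage 1 (AMPLIFY 2): -5*2=-10, 5*2=10, 3*2=6, 7*2=14 -> [-10, 10, 6, 14]
Stage 2 (CLIP -18 14): clip(-10,-18,14)=-10, clip(10,-18,14)=10, clip(6,-18,14)=6, clip(14,-18,14)=14 -> [-10, 10, 6, 14]
Stage 3 (OFFSET 1): -10+1=-9, 10+1=11, 6+1=7, 14+1=15 -> [-9, 11, 7, 15]
Output sum: 24

Answer: 24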